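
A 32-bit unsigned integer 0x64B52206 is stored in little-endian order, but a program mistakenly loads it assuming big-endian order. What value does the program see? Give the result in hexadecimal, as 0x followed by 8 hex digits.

Stored little-endian, the bytes at ascending addresses are 06 22 B5 64.
Read back as big-endian, the last byte is least significant, giving 0x0622B564.

0x0622B564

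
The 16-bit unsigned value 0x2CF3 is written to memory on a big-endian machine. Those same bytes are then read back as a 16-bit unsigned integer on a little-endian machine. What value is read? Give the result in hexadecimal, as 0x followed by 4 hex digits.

Stored big-endian, the bytes at ascending addresses are 2C F3.
Read back as little-endian, the first byte is least significant, giving 0xF32C.

0xF32C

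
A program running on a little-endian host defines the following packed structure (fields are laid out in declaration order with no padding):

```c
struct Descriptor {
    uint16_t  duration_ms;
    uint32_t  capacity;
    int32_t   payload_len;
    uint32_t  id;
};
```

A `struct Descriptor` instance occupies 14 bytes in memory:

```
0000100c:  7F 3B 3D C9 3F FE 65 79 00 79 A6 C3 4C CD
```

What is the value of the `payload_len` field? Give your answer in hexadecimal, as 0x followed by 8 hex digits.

0x79007965

`payload_len` follows `duration_ms` (2 B), `capacity` (4 B), so it starts at offset 2 + 4 = 6 and occupies 4 bytes.
Bytes at offsets 6..9: 65 79 00 79.
Little-endian: lowest address holds the least-significant byte.
Reassemble most-significant byte first: 79 00 79 65 → 0x79007965.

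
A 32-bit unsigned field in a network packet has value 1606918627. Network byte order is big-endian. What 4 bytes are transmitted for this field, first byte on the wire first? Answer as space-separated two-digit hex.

1606918627 in hexadecimal, padded to 32 bits, is 0x5FC7A1E3.
Split into bytes (most-significant first): 5F C7 A1 E3.
Big-endian stores the most-significant byte at the lowest address.
So the memory order matches the most-significant-first order: 5F C7 A1 E3.

5F C7 A1 E3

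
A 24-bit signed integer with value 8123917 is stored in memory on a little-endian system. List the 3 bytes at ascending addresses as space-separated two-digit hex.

0D F6 7B

8123917 in hexadecimal, padded to 24 bits, is 0x7BF60D.
Split into bytes (most-significant first): 7B F6 0D.
Little-endian stores the least-significant byte at the lowest address.
So at ascending addresses the bytes are 0D F6 7B.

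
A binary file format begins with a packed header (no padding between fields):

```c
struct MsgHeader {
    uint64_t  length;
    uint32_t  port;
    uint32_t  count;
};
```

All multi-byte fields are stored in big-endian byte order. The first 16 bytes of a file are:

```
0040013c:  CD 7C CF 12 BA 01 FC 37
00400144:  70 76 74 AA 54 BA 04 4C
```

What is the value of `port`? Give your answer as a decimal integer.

1886811306

`port` follows `length` (8 bytes), so it starts at byte offset 8 and occupies 4 bytes.
Bytes at offsets 8..11: 70 76 74 AA.
Big-endian: lowest address holds the most-significant byte.
The bytes are already most-significant first: 0x707674AA.
0x707674AA = 1886811306.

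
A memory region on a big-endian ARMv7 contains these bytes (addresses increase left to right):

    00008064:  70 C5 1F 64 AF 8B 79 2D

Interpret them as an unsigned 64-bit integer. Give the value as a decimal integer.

Big-endian stores the most-significant byte at the lowest address.
The bytes are already most-significant first: 0x70C51F64AF8B792D.
0x70C51F64AF8B792D = 8125935619962272045.

8125935619962272045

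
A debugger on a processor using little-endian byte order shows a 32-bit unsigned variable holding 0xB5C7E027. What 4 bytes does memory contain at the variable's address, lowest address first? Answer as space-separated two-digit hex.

Split into bytes (most-significant first): B5 C7 E0 27.
Little-endian: lowest address holds the least-significant byte.
So at ascending addresses the bytes are 27 E0 C7 B5.

27 E0 C7 B5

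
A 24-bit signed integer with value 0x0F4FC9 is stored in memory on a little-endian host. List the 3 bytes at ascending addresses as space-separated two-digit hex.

Split into bytes (most-significant first): 0F 4F C9.
Little-endian: lowest address holds the least-significant byte.
So at ascending addresses the bytes are C9 4F 0F.

C9 4F 0F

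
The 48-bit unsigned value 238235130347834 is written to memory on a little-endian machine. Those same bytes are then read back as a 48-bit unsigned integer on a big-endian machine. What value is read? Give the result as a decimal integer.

238235130347834 in 48-bit hexadecimal is 0xD8AC7051413A.
Stored little-endian, the bytes at ascending addresses are 3A 41 51 70 AC D8.
Read back as big-endian, the last byte is least significant, giving 0x3A415170ACD8.
0x3A415170ACD8 = 64052213624024.

64052213624024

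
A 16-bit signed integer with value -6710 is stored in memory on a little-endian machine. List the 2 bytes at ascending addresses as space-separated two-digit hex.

CA E5

Two's complement of -6710 in 16 bits: 6710 = 0x1A36; invert → 0xE5C9; add 1 → 0xE5CA.
Split into bytes (most-significant first): E5 CA.
Little-endian stores the least-significant byte at the lowest address.
So at ascending addresses the bytes are CA E5.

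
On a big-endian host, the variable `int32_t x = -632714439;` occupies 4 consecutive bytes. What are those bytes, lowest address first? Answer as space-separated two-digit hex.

Two's complement of -632714439 in 32 bits: 632714439 = 0x25B674C7; invert → 0xDA498B38; add 1 → 0xDA498B39.
Split into bytes (most-significant first): DA 49 8B 39.
Big-endian stores the most-significant byte at the lowest address.
So the memory order matches the most-significant-first order: DA 49 8B 39.

DA 49 8B 39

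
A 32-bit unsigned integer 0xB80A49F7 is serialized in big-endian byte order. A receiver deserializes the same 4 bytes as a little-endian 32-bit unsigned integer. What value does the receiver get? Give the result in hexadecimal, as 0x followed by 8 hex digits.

Stored big-endian, the bytes at ascending addresses are B8 0A 49 F7.
Read back as little-endian, the first byte is least significant, giving 0xF7490AB8.

0xF7490AB8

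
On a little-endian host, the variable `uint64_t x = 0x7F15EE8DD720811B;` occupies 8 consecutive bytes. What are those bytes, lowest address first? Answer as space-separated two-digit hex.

Split into bytes (most-significant first): 7F 15 EE 8D D7 20 81 1B.
In little-endian order the low byte comes first in memory.
So at ascending addresses the bytes are 1B 81 20 D7 8D EE 15 7F.

1B 81 20 D7 8D EE 15 7F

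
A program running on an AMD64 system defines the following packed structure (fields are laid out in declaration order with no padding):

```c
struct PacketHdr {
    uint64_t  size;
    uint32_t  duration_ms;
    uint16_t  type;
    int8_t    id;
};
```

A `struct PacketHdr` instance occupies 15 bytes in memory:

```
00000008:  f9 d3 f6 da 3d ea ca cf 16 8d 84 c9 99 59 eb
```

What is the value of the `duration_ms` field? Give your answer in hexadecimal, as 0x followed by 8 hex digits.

0xC9848D16

`duration_ms` follows `size` (8 bytes), so it starts at byte offset 8 and occupies 4 bytes.
Bytes at offsets 8..11: 16 8D 84 C9.
Little-endian: lowest address holds the least-significant byte.
Reassemble most-significant byte first: C9 84 8D 16 → 0xC9848D16.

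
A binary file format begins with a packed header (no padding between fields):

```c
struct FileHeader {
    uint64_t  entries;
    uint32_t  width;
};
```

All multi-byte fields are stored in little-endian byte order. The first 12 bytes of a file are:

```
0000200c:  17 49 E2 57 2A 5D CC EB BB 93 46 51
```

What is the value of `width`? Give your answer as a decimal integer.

1363579835

`width` follows `entries` (8 bytes), so it starts at byte offset 8 and occupies 4 bytes.
Bytes at offsets 8..11: BB 93 46 51.
Little-endian stores the least-significant byte at the lowest address.
Reassemble most-significant byte first: 51 46 93 BB → 0x514693BB.
0x514693BB = 1363579835.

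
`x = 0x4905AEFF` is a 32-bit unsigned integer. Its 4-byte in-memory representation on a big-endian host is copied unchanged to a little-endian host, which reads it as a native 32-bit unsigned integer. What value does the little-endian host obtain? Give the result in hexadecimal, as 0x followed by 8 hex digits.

0xFFAE0549

Stored big-endian, the bytes at ascending addresses are 49 05 AE FF.
Read back as little-endian, the first byte is least significant, giving 0xFFAE0549.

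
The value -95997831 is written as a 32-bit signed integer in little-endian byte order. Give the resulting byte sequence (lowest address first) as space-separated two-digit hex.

79 30 47 FA

Two's complement of -95997831 in 32 bits: 95997831 = 0x05B8CF87; invert → 0xFA473078; add 1 → 0xFA473079.
Split into bytes (most-significant first): FA 47 30 79.
Little-endian stores the least-significant byte at the lowest address.
So at ascending addresses the bytes are 79 30 47 FA.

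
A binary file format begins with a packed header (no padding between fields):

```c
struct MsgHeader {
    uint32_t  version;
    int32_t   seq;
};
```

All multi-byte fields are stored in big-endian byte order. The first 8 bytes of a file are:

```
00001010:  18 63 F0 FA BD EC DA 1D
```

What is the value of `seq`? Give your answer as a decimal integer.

-1108551139

`seq` follows `version` (4 bytes), so it starts at byte offset 4 and occupies 4 bytes.
Bytes at offsets 4..7: BD EC DA 1D.
In big-endian order the high byte comes first in memory.
The bytes are already most-significant first: 0xBDECDA1D.
Top bit is set, so as a signed 32-bit value this is 0xBDECDA1D − 2^32 = -1108551139.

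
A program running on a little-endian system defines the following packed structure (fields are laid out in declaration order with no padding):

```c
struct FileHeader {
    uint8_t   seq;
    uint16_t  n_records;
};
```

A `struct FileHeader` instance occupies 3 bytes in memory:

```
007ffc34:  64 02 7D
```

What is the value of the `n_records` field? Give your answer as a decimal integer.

`n_records` follows `seq` (1 byte), so it starts at byte offset 1 and occupies 2 bytes.
Bytes at offsets 1..2: 02 7D.
In little-endian order the low byte comes first in memory.
Reassemble most-significant byte first: 7D 02 → 0x7D02.
0x7D02 = 32002.

32002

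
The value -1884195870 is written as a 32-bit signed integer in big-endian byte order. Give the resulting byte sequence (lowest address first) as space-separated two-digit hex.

Two's complement of -1884195870 in 32 bits: 1884195870 = 0x704E8C1E; invert → 0x8FB173E1; add 1 → 0x8FB173E2.
Split into bytes (most-significant first): 8F B1 73 E2.
Big-endian stores the most-significant byte at the lowest address.
So the memory order matches the most-significant-first order: 8F B1 73 E2.

8F B1 73 E2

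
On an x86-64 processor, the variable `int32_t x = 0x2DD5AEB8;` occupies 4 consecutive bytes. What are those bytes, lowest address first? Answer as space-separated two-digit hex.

B8 AE D5 2D

Split into bytes (most-significant first): 2D D5 AE B8.
Little-endian: lowest address holds the least-significant byte.
So at ascending addresses the bytes are B8 AE D5 2D.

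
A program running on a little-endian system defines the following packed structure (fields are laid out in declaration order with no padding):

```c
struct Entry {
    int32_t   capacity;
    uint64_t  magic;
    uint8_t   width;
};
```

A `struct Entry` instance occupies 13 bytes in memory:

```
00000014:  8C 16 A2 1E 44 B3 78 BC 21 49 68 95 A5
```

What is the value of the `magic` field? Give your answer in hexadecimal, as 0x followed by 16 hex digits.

`magic` follows `capacity` (4 bytes), so it starts at byte offset 4 and occupies 8 bytes.
Bytes at offsets 4..11: 44 B3 78 BC 21 49 68 95.
In little-endian order the low byte comes first in memory.
Reassemble most-significant byte first: 95 68 49 21 BC 78 B3 44 → 0x95684921BC78B344.

0x95684921BC78B344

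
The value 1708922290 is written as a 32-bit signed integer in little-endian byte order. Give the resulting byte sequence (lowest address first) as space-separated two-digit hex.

1708922290 in hexadecimal, padded to 32 bits, is 0x65DC15B2.
Split into bytes (most-significant first): 65 DC 15 B2.
Little-endian stores the least-significant byte at the lowest address.
So at ascending addresses the bytes are B2 15 DC 65.

B2 15 DC 65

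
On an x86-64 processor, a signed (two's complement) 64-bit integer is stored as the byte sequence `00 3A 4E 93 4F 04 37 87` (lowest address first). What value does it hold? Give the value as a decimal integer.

-8703483015049889280

Little-endian: lowest address holds the least-significant byte.
Reassemble most-significant byte first: 87 37 04 4F 93 4E 3A 00 → 0x8737044F934E3A00.
Top bit is set, so as a signed 64-bit value this is 0x8737044F934E3A00 − 2^64 = -8703483015049889280.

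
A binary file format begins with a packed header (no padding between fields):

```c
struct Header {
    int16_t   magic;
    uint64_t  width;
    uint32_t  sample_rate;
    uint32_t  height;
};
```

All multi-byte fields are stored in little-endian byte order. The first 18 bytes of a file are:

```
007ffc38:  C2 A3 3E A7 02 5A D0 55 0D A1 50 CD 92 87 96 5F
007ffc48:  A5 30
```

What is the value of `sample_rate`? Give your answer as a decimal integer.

2274544976

`sample_rate` follows `magic` (2 B), `width` (8 B), so it starts at offset 2 + 8 = 10 and occupies 4 bytes.
Bytes at offsets 10..13: 50 CD 92 87.
In little-endian order the low byte comes first in memory.
Reassemble most-significant byte first: 87 92 CD 50 → 0x8792CD50.
0x8792CD50 = 2274544976.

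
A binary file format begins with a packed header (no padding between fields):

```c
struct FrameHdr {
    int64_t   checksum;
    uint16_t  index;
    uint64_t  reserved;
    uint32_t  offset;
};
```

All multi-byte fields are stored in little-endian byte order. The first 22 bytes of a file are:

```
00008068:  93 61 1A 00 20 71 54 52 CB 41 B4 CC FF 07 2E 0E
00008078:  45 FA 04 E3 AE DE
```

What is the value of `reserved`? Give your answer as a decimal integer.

`reserved` follows `checksum` (8 B), `index` (2 B), so it starts at offset 8 + 2 = 10 and occupies 8 bytes.
Bytes at offsets 10..17: B4 CC FF 07 2E 0E 45 FA.
In little-endian order the low byte comes first in memory.
Reassemble most-significant byte first: FA 45 0E 2E 07 FF CC B4 → 0xFA450E2E07FFCCB4.
0xFA450E2E07FFCCB4 = 18033835873740508340.

18033835873740508340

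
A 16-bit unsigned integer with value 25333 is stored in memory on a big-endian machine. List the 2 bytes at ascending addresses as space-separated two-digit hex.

62 F5

25333 in hexadecimal, padded to 16 bits, is 0x62F5.
Split into bytes (most-significant first): 62 F5.
Big-endian stores the most-significant byte at the lowest address.
So the memory order matches the most-significant-first order: 62 F5.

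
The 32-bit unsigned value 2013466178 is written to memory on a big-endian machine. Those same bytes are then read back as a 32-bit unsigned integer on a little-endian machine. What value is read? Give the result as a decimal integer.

1108214648

2013466178 in 32-bit hexadecimal is 0x78030E42.
Stored big-endian, the bytes at ascending addresses are 78 03 0E 42.
Read back as little-endian, the first byte is least significant, giving 0x420E0378.
0x420E0378 = 1108214648.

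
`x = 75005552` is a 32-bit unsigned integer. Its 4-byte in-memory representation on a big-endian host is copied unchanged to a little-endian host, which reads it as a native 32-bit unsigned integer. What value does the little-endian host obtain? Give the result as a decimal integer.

1887336452

75005552 in 32-bit hexadecimal is 0x04787E70.
Stored big-endian, the bytes at ascending addresses are 04 78 7E 70.
Read back as little-endian, the first byte is least significant, giving 0x707E7804.
0x707E7804 = 1887336452.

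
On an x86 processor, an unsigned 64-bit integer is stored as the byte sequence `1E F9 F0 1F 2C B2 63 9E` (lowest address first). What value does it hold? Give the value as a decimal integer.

11413161783271160094

Little-endian stores the least-significant byte at the lowest address.
Reassemble most-significant byte first: 9E 63 B2 2C 1F F0 F9 1E → 0x9E63B22C1FF0F91E.
0x9E63B22C1FF0F91E = 11413161783271160094.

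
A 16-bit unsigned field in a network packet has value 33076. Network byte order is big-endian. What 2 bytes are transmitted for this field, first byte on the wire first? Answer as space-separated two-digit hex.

81 34

33076 in hexadecimal, padded to 16 bits, is 0x8134.
Split into bytes (most-significant first): 81 34.
Big-endian: lowest address holds the most-significant byte.
So the memory order matches the most-significant-first order: 81 34.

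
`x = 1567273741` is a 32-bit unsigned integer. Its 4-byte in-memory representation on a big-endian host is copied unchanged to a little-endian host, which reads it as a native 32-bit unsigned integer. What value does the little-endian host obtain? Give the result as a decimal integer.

1567273741 in 32-bit hexadecimal is 0x5D6AB30D.
Stored big-endian, the bytes at ascending addresses are 5D 6A B3 0D.
Read back as little-endian, the first byte is least significant, giving 0x0DB36A5D.
0x0DB36A5D = 229861981.

229861981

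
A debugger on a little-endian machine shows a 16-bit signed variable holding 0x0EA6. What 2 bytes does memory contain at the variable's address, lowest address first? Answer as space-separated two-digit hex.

A6 0E

Split into bytes (most-significant first): 0E A6.
Little-endian stores the least-significant byte at the lowest address.
So at ascending addresses the bytes are A6 0E.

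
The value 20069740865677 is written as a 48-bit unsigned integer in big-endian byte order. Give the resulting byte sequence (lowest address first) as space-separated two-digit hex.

12 40 D9 C6 68 8D

20069740865677 in hexadecimal, padded to 48 bits, is 0x1240D9C6688D.
Split into bytes (most-significant first): 12 40 D9 C6 68 8D.
Big-endian: lowest address holds the most-significant byte.
So the memory order matches the most-significant-first order: 12 40 D9 C6 68 8D.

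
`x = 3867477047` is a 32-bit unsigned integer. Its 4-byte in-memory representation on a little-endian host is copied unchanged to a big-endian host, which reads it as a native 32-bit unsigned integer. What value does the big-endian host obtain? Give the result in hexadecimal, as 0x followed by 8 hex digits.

3867477047 in 32-bit hexadecimal is 0xE6850437.
Stored little-endian, the bytes at ascending addresses are 37 04 85 E6.
Read back as big-endian, the last byte is least significant, giving 0x370485E6.

0x370485E6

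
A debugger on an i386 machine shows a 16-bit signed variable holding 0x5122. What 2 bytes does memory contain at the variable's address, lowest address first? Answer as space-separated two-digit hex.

Split into bytes (most-significant first): 51 22.
Little-endian stores the least-significant byte at the lowest address.
So at ascending addresses the bytes are 22 51.

22 51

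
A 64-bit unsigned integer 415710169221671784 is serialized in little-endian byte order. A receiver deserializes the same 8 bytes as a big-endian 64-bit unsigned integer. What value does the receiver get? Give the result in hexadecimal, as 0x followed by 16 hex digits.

0x68ABF94532E6C405

415710169221671784 in 64-bit hexadecimal is 0x05C4E63245F9AB68.
Stored little-endian, the bytes at ascending addresses are 68 AB F9 45 32 E6 C4 05.
Read back as big-endian, the last byte is least significant, giving 0x68ABF94532E6C405.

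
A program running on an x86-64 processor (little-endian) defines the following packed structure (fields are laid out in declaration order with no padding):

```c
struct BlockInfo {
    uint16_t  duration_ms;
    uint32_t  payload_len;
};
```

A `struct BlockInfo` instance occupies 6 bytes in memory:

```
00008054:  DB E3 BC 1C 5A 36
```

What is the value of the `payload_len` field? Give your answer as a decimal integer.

911875260

`payload_len` follows `duration_ms` (2 bytes), so it starts at byte offset 2 and occupies 4 bytes.
Bytes at offsets 2..5: BC 1C 5A 36.
In little-endian order the low byte comes first in memory.
Reassemble most-significant byte first: 36 5A 1C BC → 0x365A1CBC.
0x365A1CBC = 911875260.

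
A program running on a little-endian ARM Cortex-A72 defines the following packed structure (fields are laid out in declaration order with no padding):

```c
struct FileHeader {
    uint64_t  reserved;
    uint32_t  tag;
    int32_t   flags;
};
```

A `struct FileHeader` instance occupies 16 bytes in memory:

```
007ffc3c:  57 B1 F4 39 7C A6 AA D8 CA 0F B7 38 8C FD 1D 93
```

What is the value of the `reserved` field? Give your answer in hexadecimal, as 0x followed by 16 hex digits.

`reserved` is the first field, at byte offset 0, occupying 8 bytes.
Bytes at offsets 0..7: 57 B1 F4 39 7C A6 AA D8.
Little-endian stores the least-significant byte at the lowest address.
Reassemble most-significant byte first: D8 AA A6 7C 39 F4 B1 57 → 0xD8AAA67C39F4B157.

0xD8AAA67C39F4B157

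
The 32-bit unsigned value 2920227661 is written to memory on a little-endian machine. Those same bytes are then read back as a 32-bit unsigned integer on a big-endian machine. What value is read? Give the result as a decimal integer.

1294143406

2920227661 in 32-bit hexadecimal is 0xAE0F234D.
Stored little-endian, the bytes at ascending addresses are 4D 23 0F AE.
Read back as big-endian, the last byte is least significant, giving 0x4D230FAE.
0x4D230FAE = 1294143406.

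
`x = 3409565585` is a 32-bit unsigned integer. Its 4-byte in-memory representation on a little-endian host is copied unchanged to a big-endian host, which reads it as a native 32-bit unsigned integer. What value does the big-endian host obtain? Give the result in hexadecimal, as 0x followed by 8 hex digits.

3409565585 in 32-bit hexadecimal is 0xCB39D791.
Stored little-endian, the bytes at ascending addresses are 91 D7 39 CB.
Read back as big-endian, the last byte is least significant, giving 0x91D739CB.

0x91D739CB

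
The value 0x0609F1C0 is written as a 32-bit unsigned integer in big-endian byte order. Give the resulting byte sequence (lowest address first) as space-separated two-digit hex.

06 09 F1 C0

Split into bytes (most-significant first): 06 09 F1 C0.
Big-endian: lowest address holds the most-significant byte.
So the memory order matches the most-significant-first order: 06 09 F1 C0.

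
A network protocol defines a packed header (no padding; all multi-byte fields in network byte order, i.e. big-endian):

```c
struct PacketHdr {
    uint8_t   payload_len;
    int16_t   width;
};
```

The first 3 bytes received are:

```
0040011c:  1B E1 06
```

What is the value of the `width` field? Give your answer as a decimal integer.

-7930

`width` follows `payload_len` (1 byte), so it starts at byte offset 1 and occupies 2 bytes.
Bytes at offsets 1..2: E1 06.
Big-endian: lowest address holds the most-significant byte.
The bytes are already most-significant first: 0xE106.
Top bit is set, so as a signed 16-bit value this is 0xE106 − 2^16 = -7930.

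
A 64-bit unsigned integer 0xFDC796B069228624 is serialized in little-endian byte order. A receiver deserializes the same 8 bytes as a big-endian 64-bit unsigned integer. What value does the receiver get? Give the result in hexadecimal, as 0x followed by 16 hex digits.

Stored little-endian, the bytes at ascending addresses are 24 86 22 69 B0 96 C7 FD.
Read back as big-endian, the last byte is least significant, giving 0x24862269B096C7FD.

0x24862269B096C7FD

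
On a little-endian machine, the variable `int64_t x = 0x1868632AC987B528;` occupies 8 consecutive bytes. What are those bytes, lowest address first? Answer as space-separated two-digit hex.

28 B5 87 C9 2A 63 68 18

Split into bytes (most-significant first): 18 68 63 2A C9 87 B5 28.
Little-endian: lowest address holds the least-significant byte.
So at ascending addresses the bytes are 28 B5 87 C9 2A 63 68 18.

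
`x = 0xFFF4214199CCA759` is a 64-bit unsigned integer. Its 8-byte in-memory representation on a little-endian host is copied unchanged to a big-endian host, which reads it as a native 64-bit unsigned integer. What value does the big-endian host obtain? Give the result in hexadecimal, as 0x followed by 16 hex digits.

Stored little-endian, the bytes at ascending addresses are 59 A7 CC 99 41 21 F4 FF.
Read back as big-endian, the last byte is least significant, giving 0x59A7CC994121F4FF.

0x59A7CC994121F4FF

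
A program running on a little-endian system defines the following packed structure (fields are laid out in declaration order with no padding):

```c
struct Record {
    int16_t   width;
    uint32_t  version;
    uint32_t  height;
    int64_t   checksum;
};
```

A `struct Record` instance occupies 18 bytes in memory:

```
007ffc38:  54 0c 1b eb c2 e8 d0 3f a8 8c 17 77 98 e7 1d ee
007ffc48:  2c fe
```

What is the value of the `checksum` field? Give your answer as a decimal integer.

`checksum` follows `width` (2 B), `version` (4 B), `height` (4 B), so it starts at offset 2 + 4 + 4 = 10 and occupies 8 bytes.
Bytes at offsets 10..17: 17 77 98 E7 1D EE 2C FE.
In little-endian order the low byte comes first in memory.
Reassemble most-significant byte first: FE 2C EE 1D E7 98 77 17 → 0xFE2CEE1DE7987717.
Top bit is set, so as a signed 64-bit value this is 0xFE2CEE1DE7987717 − 2^64 = -131468476893595881.

-131468476893595881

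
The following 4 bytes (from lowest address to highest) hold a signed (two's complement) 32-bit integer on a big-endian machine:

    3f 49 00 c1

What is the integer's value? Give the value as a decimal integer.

1061748929

Big-endian stores the most-significant byte at the lowest address.
The bytes are already most-significant first: 0x3F4900C1.
0x3F4900C1 = 1061748929.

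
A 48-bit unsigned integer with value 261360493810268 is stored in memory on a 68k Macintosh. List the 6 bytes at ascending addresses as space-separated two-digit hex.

261360493810268 in hexadecimal, padded to 48 bits, is 0xEDB4BB64525C.
Split into bytes (most-significant first): ED B4 BB 64 52 5C.
In big-endian order the high byte comes first in memory.
So the memory order matches the most-significant-first order: ED B4 BB 64 52 5C.

ED B4 BB 64 52 5C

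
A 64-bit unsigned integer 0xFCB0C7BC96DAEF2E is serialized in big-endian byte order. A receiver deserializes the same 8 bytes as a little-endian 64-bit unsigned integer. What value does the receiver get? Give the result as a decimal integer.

Stored big-endian, the bytes at ascending addresses are FC B0 C7 BC 96 DA EF 2E.
Read back as little-endian, the first byte is least significant, giving 0x2EEFDA96BCC7B0FC.
0x2EEFDA96BCC7B0FC = 3382162186125684988.

3382162186125684988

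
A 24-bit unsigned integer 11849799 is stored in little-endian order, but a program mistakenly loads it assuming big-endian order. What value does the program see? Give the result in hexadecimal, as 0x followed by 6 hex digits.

11849799 in 24-bit hexadecimal is 0xB4D047.
Stored little-endian, the bytes at ascending addresses are 47 D0 B4.
Read back as big-endian, the last byte is least significant, giving 0x47D0B4.

0x47D0B4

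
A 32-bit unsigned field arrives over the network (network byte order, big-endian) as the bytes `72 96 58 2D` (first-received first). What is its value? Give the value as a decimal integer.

1922455597

Big-endian stores the most-significant byte at the lowest address.
The bytes are already most-significant first: 0x7296582D.
0x7296582D = 1922455597.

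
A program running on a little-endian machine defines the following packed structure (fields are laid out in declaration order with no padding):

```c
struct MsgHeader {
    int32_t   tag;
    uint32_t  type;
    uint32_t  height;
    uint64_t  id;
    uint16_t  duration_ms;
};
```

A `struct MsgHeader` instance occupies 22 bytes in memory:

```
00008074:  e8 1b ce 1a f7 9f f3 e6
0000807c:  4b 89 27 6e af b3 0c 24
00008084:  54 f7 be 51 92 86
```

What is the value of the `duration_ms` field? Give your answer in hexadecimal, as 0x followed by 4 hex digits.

0x8692

`duration_ms` follows `tag` (4 B), `type` (4 B), `height` (4 B), `id` (8 B), so it starts at offset 4 + 4 + 4 + 8 = 20 and occupies 2 bytes.
Bytes at offsets 20..21: 92 86.
Little-endian stores the least-significant byte at the lowest address.
Reassemble most-significant byte first: 86 92 → 0x8692.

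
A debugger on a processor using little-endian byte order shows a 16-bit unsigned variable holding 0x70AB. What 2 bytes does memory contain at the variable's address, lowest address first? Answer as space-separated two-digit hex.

AB 70

Split into bytes (most-significant first): 70 AB.
Little-endian stores the least-significant byte at the lowest address.
So at ascending addresses the bytes are AB 70.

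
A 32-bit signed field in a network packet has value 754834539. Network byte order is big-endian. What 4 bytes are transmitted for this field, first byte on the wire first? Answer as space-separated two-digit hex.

754834539 in hexadecimal, padded to 32 bits, is 0x2CFDDC6B.
Split into bytes (most-significant first): 2C FD DC 6B.
In big-endian order the high byte comes first in memory.
So the memory order matches the most-significant-first order: 2C FD DC 6B.

2C FD DC 6B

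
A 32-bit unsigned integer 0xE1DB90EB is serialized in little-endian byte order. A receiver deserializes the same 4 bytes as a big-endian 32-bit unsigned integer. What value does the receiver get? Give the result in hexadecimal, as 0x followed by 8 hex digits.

Stored little-endian, the bytes at ascending addresses are EB 90 DB E1.
Read back as big-endian, the last byte is least significant, giving 0xEB90DBE1.

0xEB90DBE1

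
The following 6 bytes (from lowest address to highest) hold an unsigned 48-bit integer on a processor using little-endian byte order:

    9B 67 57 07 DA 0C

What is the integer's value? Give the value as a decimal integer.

In little-endian order the low byte comes first in memory.
Reassemble most-significant byte first: 0C DA 07 57 67 9B → 0x0CDA0757679B.
0x0CDA0757679B = 14130565572507.

14130565572507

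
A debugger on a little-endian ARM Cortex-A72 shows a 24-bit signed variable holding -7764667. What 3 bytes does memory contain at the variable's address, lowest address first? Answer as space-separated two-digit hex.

Two's complement of -7764667 in 24 bits: 7764667 = 0x767ABB; invert → 0x898544; add 1 → 0x898545.
Split into bytes (most-significant first): 89 85 45.
Little-endian stores the least-significant byte at the lowest address.
So at ascending addresses the bytes are 45 85 89.

45 85 89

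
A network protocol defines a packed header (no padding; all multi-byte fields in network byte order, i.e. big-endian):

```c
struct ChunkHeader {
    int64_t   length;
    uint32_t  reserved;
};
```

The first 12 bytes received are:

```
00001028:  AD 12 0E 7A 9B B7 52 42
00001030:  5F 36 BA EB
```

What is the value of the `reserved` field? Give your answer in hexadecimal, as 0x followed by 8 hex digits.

`reserved` follows `length` (8 bytes), so it starts at byte offset 8 and occupies 4 bytes.
Bytes at offsets 8..11: 5F 36 BA EB.
Big-endian: lowest address holds the most-significant byte.
The bytes are already most-significant first: 0x5F36BAEB.

0x5F36BAEB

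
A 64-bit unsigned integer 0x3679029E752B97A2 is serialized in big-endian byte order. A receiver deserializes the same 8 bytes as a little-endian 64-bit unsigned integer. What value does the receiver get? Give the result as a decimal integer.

11715880739789764918

Stored big-endian, the bytes at ascending addresses are 36 79 02 9E 75 2B 97 A2.
Read back as little-endian, the first byte is least significant, giving 0xA2972B759E027936.
0xA2972B759E027936 = 11715880739789764918.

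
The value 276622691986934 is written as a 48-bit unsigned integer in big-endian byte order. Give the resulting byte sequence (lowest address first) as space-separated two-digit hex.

FB 96 3D 4A ED F6

276622691986934 in hexadecimal, padded to 48 bits, is 0xFB963D4AEDF6.
Split into bytes (most-significant first): FB 96 3D 4A ED F6.
Big-endian stores the most-significant byte at the lowest address.
So the memory order matches the most-significant-first order: FB 96 3D 4A ED F6.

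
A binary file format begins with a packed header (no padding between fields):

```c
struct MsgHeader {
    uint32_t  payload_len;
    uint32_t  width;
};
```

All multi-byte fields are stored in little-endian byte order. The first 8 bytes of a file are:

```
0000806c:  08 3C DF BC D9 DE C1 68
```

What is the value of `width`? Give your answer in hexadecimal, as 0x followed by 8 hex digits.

0x68C1DED9

`width` follows `payload_len` (4 bytes), so it starts at byte offset 4 and occupies 4 bytes.
Bytes at offsets 4..7: D9 DE C1 68.
Little-endian stores the least-significant byte at the lowest address.
Reassemble most-significant byte first: 68 C1 DE D9 → 0x68C1DED9.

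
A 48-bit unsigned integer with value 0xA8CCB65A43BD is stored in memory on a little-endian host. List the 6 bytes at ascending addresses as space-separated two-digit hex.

Split into bytes (most-significant first): A8 CC B6 5A 43 BD.
Little-endian: lowest address holds the least-significant byte.
So at ascending addresses the bytes are BD 43 5A B6 CC A8.

BD 43 5A B6 CC A8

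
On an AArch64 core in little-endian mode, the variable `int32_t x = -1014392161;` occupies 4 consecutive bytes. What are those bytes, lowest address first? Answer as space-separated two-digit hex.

9F 9A 89 C3

Two's complement of -1014392161 in 32 bits: 1014392161 = 0x3C766561; invert → 0xC3899A9E; add 1 → 0xC3899A9F.
Split into bytes (most-significant first): C3 89 9A 9F.
In little-endian order the low byte comes first in memory.
So at ascending addresses the bytes are 9F 9A 89 C3.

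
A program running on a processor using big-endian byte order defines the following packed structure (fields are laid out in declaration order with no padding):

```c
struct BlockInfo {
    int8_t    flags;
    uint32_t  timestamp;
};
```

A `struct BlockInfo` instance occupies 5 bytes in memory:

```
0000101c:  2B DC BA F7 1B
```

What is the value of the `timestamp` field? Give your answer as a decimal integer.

`timestamp` follows `flags` (1 byte), so it starts at byte offset 1 and occupies 4 bytes.
Bytes at offsets 1..4: DC BA F7 1B.
Big-endian: lowest address holds the most-significant byte.
The bytes are already most-significant first: 0xDCBAF71B.
0xDCBAF71B = 3703240475.

3703240475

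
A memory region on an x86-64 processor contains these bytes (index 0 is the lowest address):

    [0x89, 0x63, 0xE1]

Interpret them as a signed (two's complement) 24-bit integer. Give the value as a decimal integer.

-2006135

Little-endian: lowest address holds the least-significant byte.
Reassemble most-significant byte first: E1 63 89 → 0xE16389.
Top bit is set, so as a signed 24-bit value this is 0xE16389 − 2^24 = -2006135.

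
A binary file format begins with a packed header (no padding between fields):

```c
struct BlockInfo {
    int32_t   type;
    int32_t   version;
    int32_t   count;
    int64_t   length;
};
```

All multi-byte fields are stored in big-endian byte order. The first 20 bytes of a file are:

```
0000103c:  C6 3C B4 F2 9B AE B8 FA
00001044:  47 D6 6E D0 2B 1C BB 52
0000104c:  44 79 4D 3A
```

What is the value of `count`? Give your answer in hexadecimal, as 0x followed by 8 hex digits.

0x47D66ED0

`count` follows `type` (4 B), `version` (4 B), so it starts at offset 4 + 4 = 8 and occupies 4 bytes.
Bytes at offsets 8..11: 47 D6 6E D0.
Big-endian stores the most-significant byte at the lowest address.
The bytes are already most-significant first: 0x47D66ED0.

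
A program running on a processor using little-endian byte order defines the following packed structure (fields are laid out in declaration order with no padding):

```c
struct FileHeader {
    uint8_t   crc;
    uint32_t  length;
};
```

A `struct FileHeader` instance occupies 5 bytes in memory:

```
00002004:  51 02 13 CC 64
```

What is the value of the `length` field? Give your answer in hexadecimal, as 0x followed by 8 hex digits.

0x64CC1302

`length` follows `crc` (1 byte), so it starts at byte offset 1 and occupies 4 bytes.
Bytes at offsets 1..4: 02 13 CC 64.
In little-endian order the low byte comes first in memory.
Reassemble most-significant byte first: 64 CC 13 02 → 0x64CC1302.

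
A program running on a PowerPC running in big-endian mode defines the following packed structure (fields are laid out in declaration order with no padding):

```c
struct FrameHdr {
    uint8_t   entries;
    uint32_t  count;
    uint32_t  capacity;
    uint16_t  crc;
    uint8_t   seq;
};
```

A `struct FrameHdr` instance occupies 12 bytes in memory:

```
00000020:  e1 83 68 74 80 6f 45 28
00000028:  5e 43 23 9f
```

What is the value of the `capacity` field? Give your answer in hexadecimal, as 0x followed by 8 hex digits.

0x6F45285E

`capacity` follows `entries` (1 B), `count` (4 B), so it starts at offset 1 + 4 = 5 and occupies 4 bytes.
Bytes at offsets 5..8: 6F 45 28 5E.
Big-endian: lowest address holds the most-significant byte.
The bytes are already most-significant first: 0x6F45285E.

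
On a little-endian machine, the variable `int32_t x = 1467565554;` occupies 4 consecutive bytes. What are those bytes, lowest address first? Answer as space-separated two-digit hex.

1467565554 in hexadecimal, padded to 32 bits, is 0x577945F2.
Split into bytes (most-significant first): 57 79 45 F2.
In little-endian order the low byte comes first in memory.
So at ascending addresses the bytes are F2 45 79 57.

F2 45 79 57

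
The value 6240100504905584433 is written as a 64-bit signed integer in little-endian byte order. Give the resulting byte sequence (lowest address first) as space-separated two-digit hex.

6240100504905584433 in hexadecimal, padded to 64 bits, is 0x56994A5905A20F31.
Split into bytes (most-significant first): 56 99 4A 59 05 A2 0F 31.
Little-endian stores the least-significant byte at the lowest address.
So at ascending addresses the bytes are 31 0F A2 05 59 4A 99 56.

31 0F A2 05 59 4A 99 56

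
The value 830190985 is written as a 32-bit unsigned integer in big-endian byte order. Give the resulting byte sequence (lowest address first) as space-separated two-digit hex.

31 7B B5 89

830190985 in hexadecimal, padded to 32 bits, is 0x317BB589.
Split into bytes (most-significant first): 31 7B B5 89.
Big-endian: lowest address holds the most-significant byte.
So the memory order matches the most-significant-first order: 31 7B B5 89.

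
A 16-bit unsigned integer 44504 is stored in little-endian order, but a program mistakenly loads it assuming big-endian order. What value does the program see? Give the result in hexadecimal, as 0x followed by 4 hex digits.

44504 in 16-bit hexadecimal is 0xADD8.
Stored little-endian, the bytes at ascending addresses are D8 AD.
Read back as big-endian, the last byte is least significant, giving 0xD8AD.

0xD8AD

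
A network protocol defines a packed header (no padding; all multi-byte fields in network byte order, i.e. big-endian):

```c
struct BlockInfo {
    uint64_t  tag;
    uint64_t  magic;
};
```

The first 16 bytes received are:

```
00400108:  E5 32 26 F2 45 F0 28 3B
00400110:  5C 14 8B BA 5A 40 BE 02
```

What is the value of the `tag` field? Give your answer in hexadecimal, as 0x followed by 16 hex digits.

`tag` is the first field, at byte offset 0, occupying 8 bytes.
Bytes at offsets 0..7: E5 32 26 F2 45 F0 28 3B.
Big-endian stores the most-significant byte at the lowest address.
The bytes are already most-significant first: 0xE53226F245F0283B.

0xE53226F245F0283B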